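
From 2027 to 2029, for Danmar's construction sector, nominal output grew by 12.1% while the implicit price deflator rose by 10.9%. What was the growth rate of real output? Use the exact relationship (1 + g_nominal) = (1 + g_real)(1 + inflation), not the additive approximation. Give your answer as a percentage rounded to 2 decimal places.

(1 + g_nom) = (1 + g_real)(1 + π), so g_real = 1.1210 / 1.1090 − 1 = 0.01082.

1.08%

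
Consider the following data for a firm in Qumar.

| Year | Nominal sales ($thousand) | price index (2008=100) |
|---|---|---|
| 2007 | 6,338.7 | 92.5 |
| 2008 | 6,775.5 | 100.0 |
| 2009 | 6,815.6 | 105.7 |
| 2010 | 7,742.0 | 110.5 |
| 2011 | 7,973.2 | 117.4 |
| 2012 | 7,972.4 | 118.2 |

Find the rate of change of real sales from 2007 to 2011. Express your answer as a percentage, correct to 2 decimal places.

-0.89%

Real sales 2007 = 6338.7/0.925 = 6852.65.
Real sales 2011 = 7973.2/1.174 = 6791.48.
Change = 6791.48/6852.65 − 1 = -0.0089.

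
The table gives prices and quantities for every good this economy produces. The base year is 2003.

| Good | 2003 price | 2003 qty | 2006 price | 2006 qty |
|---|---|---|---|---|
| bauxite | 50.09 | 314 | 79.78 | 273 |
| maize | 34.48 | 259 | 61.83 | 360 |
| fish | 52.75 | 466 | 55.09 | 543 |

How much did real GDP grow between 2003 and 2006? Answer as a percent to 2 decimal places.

11.15%

Real GDP 2003 = Nominal GDP 2003 = 50.09·314 + 34.48·259 + 52.75·466 = 49240.08.
Real GDP 2006 (at 2003 prices) = 50.09·273 + 34.48·360 + 52.75·543 = 54730.62.
Real growth = 54730.62/49240.08 − 1 = 0.1115.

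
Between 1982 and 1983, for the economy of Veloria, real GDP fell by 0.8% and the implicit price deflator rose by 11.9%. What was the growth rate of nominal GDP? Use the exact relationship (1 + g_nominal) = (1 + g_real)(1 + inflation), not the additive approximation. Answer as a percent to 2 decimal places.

11.00%

(1 + g_nom) = (1 + g_real)(1 + π) = 0.9920 × 1.1190 = 1.11005.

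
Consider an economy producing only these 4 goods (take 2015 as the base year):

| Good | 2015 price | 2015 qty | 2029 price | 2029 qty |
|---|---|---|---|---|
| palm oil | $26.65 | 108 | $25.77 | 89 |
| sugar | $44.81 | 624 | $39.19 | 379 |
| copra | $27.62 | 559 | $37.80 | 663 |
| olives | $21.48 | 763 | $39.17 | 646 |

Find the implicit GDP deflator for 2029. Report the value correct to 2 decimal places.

Nominal GDP 2029 = 25.77·89 + 39.19·379 + 37.80·663 + 39.17·646 = 67511.76.
Real GDP 2029 (at 2015 prices) = 26.65·89 + 44.81·379 + 27.62·663 + 21.48·646 = 51542.98.
Deflator = Nominal/Real × 100 = 67511.76/51542.98 × 100 = 130.981.

130.98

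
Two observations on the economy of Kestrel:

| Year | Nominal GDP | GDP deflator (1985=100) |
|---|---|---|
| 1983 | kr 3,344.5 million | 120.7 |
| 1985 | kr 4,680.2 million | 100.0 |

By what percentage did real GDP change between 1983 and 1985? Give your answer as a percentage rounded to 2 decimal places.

Deflate each year: 1983 → 3344.5/1.207 = 2770.92; 1985 → 4680.2/1.000 = 4680.20.
So real GDP changed by 4680.20/2770.92 − 1 = 0.6890, i.e. 68.90%.

68.90%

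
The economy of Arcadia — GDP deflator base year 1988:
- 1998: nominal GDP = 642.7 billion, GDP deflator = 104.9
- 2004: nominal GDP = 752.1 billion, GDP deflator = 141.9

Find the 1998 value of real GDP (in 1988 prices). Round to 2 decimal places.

Real GDP = Nominal / (GDP deflator/100) = 642.7 / 1.049 = 612.68.

612.68 billion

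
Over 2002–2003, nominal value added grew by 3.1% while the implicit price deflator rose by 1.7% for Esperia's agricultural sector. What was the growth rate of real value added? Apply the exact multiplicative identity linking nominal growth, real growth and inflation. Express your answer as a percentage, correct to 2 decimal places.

(1 + g_nom) = (1 + g_real)(1 + π), so g_real = 1.0310 / 1.0170 − 1 = 0.01377.

1.38%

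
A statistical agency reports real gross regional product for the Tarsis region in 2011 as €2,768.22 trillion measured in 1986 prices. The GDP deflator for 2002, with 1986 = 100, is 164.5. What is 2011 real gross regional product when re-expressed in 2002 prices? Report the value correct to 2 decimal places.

€4,553.72 trillion

Real gross regional product in 2002 prices = Real gross regional product in 1986 prices × (P_2002/P_1986) = 2768.22 × 1.645 = 4553.72.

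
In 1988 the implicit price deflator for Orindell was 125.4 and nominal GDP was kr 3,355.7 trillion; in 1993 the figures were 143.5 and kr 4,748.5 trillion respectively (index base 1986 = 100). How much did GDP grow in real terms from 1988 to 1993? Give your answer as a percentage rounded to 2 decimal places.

Real GDP 1988 = 3355.7 / 1.254 = 2676.00.
Real GDP 1993 = 4748.5 / 1.435 = 3309.06.
Real growth = 3309.06 / 2676.00 − 1 = 0.2366.

23.66%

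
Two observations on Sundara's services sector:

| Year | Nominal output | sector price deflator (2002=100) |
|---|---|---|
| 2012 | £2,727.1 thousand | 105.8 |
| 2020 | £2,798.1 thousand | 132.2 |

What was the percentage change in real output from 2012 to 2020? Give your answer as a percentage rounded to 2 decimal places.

Deflate each year: 2012 → 2727.1/1.058 = 2577.60; 2020 → 2798.1/1.322 = 2116.57.
So real output changed by 2116.57/2577.60 − 1 = -0.1789, i.e. -17.89%.

-17.89%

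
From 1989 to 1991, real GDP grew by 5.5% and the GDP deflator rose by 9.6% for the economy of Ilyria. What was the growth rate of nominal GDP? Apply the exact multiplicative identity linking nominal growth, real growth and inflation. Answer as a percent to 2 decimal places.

15.63%

(1 + g_nom) = (1 + g_real)(1 + π) = 1.0550 × 1.0960 = 1.15628.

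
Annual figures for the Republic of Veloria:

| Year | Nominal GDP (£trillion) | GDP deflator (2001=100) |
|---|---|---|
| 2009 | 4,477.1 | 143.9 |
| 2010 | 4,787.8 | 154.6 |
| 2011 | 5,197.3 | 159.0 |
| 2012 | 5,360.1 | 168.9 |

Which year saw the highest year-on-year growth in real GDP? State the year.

2011

2010: real = 4787.8/1.546 = 3096.90; growth vs 2009 (3111.26) = -0.46%.
2011: real = 5197.3/1.590 = 3268.74; growth vs 2010 (3096.90) = 5.55%.
2012: real = 5360.1/1.689 = 3173.53; growth vs 2011 (3268.74) = -2.91%.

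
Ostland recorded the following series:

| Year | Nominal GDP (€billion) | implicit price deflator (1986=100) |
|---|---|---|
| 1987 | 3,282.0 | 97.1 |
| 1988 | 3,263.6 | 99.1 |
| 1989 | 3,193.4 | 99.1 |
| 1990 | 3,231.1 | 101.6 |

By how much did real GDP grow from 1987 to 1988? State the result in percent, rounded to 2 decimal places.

-2.57%

Real GDP 1987 = 3282.0/0.971 = 3380.02.
Real GDP 1988 = 3263.6/0.991 = 3293.24.
Change = 3293.24/3380.02 − 1 = -0.0257.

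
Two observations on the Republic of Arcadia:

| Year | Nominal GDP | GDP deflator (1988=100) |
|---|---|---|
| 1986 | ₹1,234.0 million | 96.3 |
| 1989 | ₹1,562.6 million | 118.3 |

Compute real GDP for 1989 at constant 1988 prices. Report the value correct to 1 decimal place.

₹1,320.9 million

Real GDP = Nominal / (GDP deflator/100) = 1562.6 / 1.183 = 1320.88.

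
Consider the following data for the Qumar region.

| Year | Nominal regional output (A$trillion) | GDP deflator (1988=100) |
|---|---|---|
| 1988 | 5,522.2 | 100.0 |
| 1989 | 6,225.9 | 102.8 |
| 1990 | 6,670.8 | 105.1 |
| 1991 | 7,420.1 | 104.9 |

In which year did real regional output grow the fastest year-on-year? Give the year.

1991

1989: real = 6225.9/1.028 = 6056.32; growth vs 1988 (5522.20) = 9.67%.
1990: real = 6670.8/1.051 = 6347.10; growth vs 1989 (6056.32) = 4.80%.
1991: real = 7420.1/1.049 = 7073.50; growth vs 1990 (6347.10) = 11.44%.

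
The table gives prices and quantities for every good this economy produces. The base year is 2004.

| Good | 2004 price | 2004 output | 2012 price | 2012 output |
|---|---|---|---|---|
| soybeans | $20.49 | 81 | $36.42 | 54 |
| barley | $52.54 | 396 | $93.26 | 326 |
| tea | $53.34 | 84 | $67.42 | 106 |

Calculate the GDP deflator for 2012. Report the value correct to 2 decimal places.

Nominal GDP 2012 = 36.42·54 + 93.26·326 + 67.42·106 = 39515.96.
Real GDP 2012 (at 2004 prices) = 20.49·54 + 52.54·326 + 53.34·106 = 23888.54.
Deflator = Nominal/Real × 100 = 39515.96/23888.54 × 100 = 165.418.

165.42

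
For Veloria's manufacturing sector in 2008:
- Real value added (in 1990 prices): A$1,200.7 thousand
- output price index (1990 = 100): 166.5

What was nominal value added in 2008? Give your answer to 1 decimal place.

Nominal value added = Real × (output price index/100) = 1200.7 × 1.665 = 1999.17.

A$1,999.2 thousand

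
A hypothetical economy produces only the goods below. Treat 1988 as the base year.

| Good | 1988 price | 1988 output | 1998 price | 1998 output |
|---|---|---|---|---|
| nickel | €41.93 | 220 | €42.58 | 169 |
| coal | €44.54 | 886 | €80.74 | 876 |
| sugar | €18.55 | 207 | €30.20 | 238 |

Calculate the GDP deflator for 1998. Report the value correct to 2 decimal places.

168.48

Nominal GDP 1998 = 42.58·169 + 80.74·876 + 30.20·238 = 85111.86.
Real GDP 1998 (at 1988 prices) = 41.93·169 + 44.54·876 + 18.55·238 = 50518.11.
Deflator = Nominal/Real × 100 = 85111.86/50518.11 × 100 = 168.478.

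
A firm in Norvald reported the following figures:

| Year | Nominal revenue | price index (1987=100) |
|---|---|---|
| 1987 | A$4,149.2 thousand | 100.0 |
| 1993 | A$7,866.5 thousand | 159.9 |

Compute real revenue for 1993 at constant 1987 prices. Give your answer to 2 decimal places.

Real revenue = Nominal / (price index/100) = 7866.5 / 1.599 = 4919.64.

A$4,919.64 thousand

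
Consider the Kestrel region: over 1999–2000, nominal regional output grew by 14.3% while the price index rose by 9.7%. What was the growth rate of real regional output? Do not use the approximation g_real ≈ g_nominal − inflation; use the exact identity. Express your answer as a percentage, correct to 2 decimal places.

(1 + g_nom) = (1 + g_real)(1 + π), so g_real = 1.1430 / 1.0970 − 1 = 0.04193.

4.19%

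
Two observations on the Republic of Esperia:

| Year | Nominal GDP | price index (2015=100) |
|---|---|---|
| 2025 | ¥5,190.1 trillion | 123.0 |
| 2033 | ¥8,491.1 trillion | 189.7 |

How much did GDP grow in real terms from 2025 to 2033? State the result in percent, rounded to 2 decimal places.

6.08%

Deflate each year: 2025 → 5190.1/1.230 = 4219.59; 2033 → 8491.1/1.897 = 4476.07.
So real GDP changed by 4476.07/4219.59 − 1 = 0.0608, i.e. 6.08%.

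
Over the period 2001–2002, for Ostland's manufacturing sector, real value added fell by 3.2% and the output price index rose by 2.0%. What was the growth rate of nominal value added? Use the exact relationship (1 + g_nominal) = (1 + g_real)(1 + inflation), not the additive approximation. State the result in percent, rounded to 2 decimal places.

-1.26%

(1 + g_nom) = (1 + g_real)(1 + π) = 0.9680 × 1.0200 = 0.98736.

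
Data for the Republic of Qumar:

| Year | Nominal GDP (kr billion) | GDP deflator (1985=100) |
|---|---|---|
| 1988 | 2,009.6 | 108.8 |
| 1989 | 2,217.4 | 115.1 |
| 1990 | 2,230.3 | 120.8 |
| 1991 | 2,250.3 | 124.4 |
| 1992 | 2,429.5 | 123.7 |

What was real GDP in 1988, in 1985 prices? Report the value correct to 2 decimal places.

kr 1,847.06 billion

Real GDP 1988 = 2009.6 / 1.088 = 1847.06.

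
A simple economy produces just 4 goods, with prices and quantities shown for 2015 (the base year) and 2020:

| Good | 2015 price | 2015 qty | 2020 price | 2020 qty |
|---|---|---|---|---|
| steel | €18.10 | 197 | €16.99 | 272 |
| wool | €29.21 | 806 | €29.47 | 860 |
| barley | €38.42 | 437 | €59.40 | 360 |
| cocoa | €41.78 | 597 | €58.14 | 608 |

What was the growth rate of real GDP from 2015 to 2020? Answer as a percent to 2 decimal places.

0.63%

Real GDP 2015 = Nominal GDP 2015 = 18.10·197 + 29.21·806 + 38.42·437 + 41.78·597 = 68841.16.
Real GDP 2020 (at 2015 prices) = 18.10·272 + 29.21·860 + 38.42·360 + 41.78·608 = 69277.24.
Real growth = 69277.24/68841.16 − 1 = 0.0063.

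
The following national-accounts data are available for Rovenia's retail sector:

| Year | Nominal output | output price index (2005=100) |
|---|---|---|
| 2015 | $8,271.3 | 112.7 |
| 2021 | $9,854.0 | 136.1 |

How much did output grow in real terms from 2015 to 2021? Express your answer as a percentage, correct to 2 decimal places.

-1.35%

Real output 2015 = 8271.3 / 1.127 = 7339.22.
Real output 2021 = 9854.0 / 1.361 = 7240.26.
Real growth = 7240.26 / 7339.22 − 1 = -0.0135.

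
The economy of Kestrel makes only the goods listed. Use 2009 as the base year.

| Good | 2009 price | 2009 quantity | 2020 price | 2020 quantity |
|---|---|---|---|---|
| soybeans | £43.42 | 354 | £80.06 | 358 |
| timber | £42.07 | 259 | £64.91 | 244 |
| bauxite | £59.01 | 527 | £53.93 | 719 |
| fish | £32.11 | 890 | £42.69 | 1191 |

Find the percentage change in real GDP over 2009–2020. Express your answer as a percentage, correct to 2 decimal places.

23.90%

Real GDP 2009 = Nominal GDP 2009 = 43.42·354 + 42.07·259 + 59.01·527 + 32.11·890 = 85942.98.
Real GDP 2020 (at 2009 prices) = 43.42·358 + 42.07·244 + 59.01·719 + 32.11·1191 = 106480.64.
Real growth = 106480.64/85942.98 − 1 = 0.2390.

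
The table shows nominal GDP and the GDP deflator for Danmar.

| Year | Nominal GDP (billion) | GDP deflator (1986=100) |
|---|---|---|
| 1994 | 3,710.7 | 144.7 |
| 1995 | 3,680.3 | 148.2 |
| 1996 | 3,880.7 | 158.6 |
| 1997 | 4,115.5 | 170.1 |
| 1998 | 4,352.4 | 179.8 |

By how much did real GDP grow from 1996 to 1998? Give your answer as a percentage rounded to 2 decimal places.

-1.07%

Real GDP 1996 = 3880.7/1.586 = 2446.85.
Real GDP 1998 = 4352.4/1.798 = 2420.69.
Change = 2420.69/2446.85 − 1 = -0.0107.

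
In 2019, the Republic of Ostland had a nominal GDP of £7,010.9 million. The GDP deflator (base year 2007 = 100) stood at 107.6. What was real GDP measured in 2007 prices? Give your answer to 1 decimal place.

Real GDP = Nominal / (GDP deflator/100) = 7010.9 / 1.076 = 6515.71.

£6,515.7 million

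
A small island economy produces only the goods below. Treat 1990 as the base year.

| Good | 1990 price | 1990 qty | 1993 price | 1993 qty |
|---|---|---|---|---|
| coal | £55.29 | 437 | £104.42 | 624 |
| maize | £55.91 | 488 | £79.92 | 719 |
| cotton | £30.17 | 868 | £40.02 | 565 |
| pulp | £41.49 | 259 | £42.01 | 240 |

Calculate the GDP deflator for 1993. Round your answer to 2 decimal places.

152.71

Nominal GDP 1993 = 104.42·624 + 79.92·719 + 40.02·565 + 42.01·240 = 155314.26.
Real GDP 1993 (at 1990 prices) = 55.29·624 + 55.91·719 + 30.17·565 + 41.49·240 = 101703.90.
Deflator = Nominal/Real × 100 = 155314.26/101703.90 × 100 = 152.712.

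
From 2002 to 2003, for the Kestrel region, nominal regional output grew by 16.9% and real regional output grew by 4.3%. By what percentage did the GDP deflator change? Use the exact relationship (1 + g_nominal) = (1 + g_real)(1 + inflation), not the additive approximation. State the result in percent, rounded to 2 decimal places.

12.08%

(1 + g_nom) = (1 + g_real)(1 + π), so π = 1.1690 / 1.0430 − 1 = 0.12081.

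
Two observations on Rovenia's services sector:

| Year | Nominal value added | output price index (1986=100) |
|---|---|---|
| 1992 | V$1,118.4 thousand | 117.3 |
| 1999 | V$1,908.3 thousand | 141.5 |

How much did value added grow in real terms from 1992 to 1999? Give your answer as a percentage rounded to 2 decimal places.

Real value added 1992 = 1118.4 / 1.173 = 953.45.
Real value added 1999 = 1908.3 / 1.415 = 1348.62.
Real growth = 1348.62 / 953.45 − 1 = 0.4145.

41.45%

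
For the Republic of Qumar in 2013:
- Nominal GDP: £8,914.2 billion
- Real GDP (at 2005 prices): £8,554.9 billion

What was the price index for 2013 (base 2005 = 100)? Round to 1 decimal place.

104.2

price index = (Nominal / Real) × 100 = 8914.2 / 8554.9 × 100 = 104.20.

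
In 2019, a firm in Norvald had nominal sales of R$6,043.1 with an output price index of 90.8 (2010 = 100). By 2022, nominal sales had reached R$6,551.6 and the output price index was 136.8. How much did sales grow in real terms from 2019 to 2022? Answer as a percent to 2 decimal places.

-28.04%

Deflate each year: 2019 → 6043.1/0.908 = 6655.40; 2022 → 6551.6/1.368 = 4789.18.
So real sales changed by 4789.18/6655.40 − 1 = -0.2804, i.e. -28.04%.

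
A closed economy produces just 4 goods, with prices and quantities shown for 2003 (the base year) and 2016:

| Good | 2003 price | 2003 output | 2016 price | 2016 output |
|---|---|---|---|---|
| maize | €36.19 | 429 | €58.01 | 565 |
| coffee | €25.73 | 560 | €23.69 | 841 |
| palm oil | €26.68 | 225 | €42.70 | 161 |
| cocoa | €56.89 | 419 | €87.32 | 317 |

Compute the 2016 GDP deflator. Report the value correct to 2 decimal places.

Nominal GDP 2016 = 58.01·565 + 23.69·841 + 42.70·161 + 87.32·317 = 87254.08.
Real GDP 2016 (at 2003 prices) = 36.19·565 + 25.73·841 + 26.68·161 + 56.89·317 = 64415.89.
Deflator = Nominal/Real × 100 = 87254.08/64415.89 × 100 = 135.454.

135.45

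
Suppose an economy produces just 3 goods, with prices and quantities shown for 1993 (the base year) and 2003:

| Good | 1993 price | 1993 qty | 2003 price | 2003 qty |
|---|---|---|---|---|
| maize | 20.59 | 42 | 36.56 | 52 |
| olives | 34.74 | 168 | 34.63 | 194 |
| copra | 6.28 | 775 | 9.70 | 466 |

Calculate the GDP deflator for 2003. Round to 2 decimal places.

122.38

Nominal GDP 2003 = 36.56·52 + 34.63·194 + 9.70·466 = 13139.54.
Real GDP 2003 (at 1993 prices) = 20.59·52 + 34.74·194 + 6.28·466 = 10736.72.
Deflator = Nominal/Real × 100 = 13139.54/10736.72 × 100 = 122.379.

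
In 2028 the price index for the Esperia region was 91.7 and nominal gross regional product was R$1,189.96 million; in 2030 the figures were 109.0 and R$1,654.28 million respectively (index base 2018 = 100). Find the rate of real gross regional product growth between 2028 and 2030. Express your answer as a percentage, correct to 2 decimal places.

16.96%

Deflate each year: 2028 → 1189.96/0.917 = 1297.67; 2030 → 1654.28/1.090 = 1517.69.
So real gross regional product changed by 1517.69/1297.67 − 1 = 0.1696, i.e. 16.96%.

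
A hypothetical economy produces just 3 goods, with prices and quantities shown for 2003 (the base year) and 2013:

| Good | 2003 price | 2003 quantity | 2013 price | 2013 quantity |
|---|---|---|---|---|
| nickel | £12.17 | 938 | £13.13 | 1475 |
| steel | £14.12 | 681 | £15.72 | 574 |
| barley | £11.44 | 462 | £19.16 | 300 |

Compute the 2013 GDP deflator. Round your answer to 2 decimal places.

115.77

Nominal GDP 2013 = 13.13·1475 + 15.72·574 + 19.16·300 = 34138.03.
Real GDP 2013 (at 2003 prices) = 12.17·1475 + 14.12·574 + 11.44·300 = 29487.63.
Deflator = Nominal/Real × 100 = 34138.03/29487.63 × 100 = 115.771.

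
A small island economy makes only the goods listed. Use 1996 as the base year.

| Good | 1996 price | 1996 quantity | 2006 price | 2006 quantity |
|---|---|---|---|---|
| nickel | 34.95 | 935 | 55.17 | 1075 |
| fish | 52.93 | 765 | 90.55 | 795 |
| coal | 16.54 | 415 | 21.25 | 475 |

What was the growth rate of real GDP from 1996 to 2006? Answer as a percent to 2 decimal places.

9.34%

Real GDP 1996 = Nominal GDP 1996 = 34.95·935 + 52.93·765 + 16.54·415 = 80033.80.
Real GDP 2006 (at 1996 prices) = 34.95·1075 + 52.93·795 + 16.54·475 = 87507.10.
Real growth = 87507.10/80033.80 − 1 = 0.0934.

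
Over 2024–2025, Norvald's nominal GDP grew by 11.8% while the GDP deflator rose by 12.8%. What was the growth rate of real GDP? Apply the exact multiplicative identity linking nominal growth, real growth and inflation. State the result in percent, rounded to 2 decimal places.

(1 + g_nom) = (1 + g_real)(1 + π), so g_real = 1.1180 / 1.1280 − 1 = -0.00887.

-0.89%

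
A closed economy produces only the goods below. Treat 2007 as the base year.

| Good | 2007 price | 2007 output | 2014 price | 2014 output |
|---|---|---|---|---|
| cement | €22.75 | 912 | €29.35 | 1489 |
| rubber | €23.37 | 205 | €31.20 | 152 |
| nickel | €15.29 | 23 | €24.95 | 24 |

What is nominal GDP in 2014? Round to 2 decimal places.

Nominal GDP 2014 = Σ (p_2014 × q_2014) = 29.35·1489 + 31.20·152 + 24.95·24 = 49043.35.

€49043.35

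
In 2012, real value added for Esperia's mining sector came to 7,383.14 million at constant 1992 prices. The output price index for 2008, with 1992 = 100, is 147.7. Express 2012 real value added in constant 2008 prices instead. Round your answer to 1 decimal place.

Real value added in 2008 prices = Real value added in 1992 prices × (P_2008/P_1992) = 7383.14 × 1.477 = 10904.90.

10,904.9 million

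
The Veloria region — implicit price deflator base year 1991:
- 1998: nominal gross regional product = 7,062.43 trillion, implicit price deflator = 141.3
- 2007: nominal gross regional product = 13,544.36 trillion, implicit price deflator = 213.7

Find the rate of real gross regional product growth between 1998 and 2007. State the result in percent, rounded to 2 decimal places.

26.81%

Real gross regional product 1998 = 7062.43 / 1.413 = 4998.18.
Real gross regional product 2007 = 13544.36 / 2.137 = 6338.03.
Real growth = 6338.03 / 4998.18 − 1 = 0.2681.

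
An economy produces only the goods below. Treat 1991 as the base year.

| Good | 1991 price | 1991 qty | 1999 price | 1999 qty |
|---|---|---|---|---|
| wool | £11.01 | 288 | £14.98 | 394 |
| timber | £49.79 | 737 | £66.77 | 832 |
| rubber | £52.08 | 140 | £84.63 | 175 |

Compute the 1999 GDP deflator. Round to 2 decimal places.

Nominal GDP 1999 = 14.98·394 + 66.77·832 + 84.63·175 = 76265.01.
Real GDP 1999 (at 1991 prices) = 11.01·394 + 49.79·832 + 52.08·175 = 54877.22.
Deflator = Nominal/Real × 100 = 76265.01/54877.22 × 100 = 138.974.

138.97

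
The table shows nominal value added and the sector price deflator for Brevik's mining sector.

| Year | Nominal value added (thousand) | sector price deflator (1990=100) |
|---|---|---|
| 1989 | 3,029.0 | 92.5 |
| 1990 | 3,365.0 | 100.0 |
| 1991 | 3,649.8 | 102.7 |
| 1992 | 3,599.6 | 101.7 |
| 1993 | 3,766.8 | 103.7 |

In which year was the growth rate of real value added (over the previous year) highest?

1990: real = 3365.0/1.000 = 3365.00; growth vs 1989 (3274.59) = 2.76%.
1991: real = 3649.8/1.027 = 3553.85; growth vs 1990 (3365.00) = 5.61%.
1992: real = 3599.6/1.017 = 3539.43; growth vs 1991 (3553.85) = -0.41%.
1993: real = 3766.8/1.037 = 3632.40; growth vs 1992 (3539.43) = 2.63%.

1991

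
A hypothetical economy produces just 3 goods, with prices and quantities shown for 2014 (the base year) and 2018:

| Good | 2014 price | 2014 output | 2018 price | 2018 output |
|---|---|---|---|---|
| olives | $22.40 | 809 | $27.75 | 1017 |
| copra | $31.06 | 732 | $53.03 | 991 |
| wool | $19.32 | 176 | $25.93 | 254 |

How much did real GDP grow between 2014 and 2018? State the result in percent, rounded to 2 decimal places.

Real GDP 2014 = Nominal GDP 2014 = 22.40·809 + 31.06·732 + 19.32·176 = 44257.84.
Real GDP 2018 (at 2014 prices) = 22.40·1017 + 31.06·991 + 19.32·254 = 58468.54.
Real growth = 58468.54/44257.84 − 1 = 0.3211.

32.11%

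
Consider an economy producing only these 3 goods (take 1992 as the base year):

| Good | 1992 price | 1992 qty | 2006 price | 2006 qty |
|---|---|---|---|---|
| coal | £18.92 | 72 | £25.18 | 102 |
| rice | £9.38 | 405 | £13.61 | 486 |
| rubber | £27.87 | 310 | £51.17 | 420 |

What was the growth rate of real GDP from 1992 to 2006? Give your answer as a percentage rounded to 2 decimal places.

Real GDP 1992 = Nominal GDP 1992 = 18.92·72 + 9.38·405 + 27.87·310 = 13800.84.
Real GDP 2006 (at 1992 prices) = 18.92·102 + 9.38·486 + 27.87·420 = 18193.92.
Real growth = 18193.92/13800.84 − 1 = 0.3183.

31.83%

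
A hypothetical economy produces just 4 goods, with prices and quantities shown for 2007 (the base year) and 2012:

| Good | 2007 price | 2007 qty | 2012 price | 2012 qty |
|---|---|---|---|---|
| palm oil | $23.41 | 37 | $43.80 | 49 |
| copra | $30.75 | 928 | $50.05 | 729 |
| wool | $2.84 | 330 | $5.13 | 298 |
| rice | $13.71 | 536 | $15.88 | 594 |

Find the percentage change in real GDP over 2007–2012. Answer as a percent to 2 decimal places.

-13.62%

Real GDP 2007 = Nominal GDP 2007 = 23.41·37 + 30.75·928 + 2.84·330 + 13.71·536 = 37687.93.
Real GDP 2012 (at 2007 prices) = 23.41·49 + 30.75·729 + 2.84·298 + 13.71·594 = 32553.90.
Real growth = 32553.90/37687.93 − 1 = -0.1362.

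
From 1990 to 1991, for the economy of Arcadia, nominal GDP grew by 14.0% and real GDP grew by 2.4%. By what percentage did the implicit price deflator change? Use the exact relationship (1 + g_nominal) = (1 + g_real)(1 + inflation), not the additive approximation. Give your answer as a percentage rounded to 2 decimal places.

11.33%

(1 + g_nom) = (1 + g_real)(1 + π), so π = 1.1400 / 1.0240 − 1 = 0.11328.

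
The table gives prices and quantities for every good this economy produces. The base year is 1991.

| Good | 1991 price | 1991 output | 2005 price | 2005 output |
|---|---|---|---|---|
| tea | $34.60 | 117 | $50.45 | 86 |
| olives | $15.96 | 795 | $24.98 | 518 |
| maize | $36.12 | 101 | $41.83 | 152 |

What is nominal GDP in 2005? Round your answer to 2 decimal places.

Nominal GDP 2005 = Σ (p_2005 × q_2005) = 50.45·86 + 24.98·518 + 41.83·152 = 23636.50.

$23636.50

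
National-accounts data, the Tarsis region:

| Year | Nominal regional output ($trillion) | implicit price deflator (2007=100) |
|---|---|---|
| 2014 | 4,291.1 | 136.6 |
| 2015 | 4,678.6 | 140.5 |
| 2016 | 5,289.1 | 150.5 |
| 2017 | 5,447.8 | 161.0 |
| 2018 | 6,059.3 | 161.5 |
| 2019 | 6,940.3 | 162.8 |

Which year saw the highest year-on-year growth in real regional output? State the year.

2015: real = 4678.6/1.405 = 3329.96; growth vs 2014 (3141.36) = 6.00%.
2016: real = 5289.1/1.505 = 3514.35; growth vs 2015 (3329.96) = 5.54%.
2017: real = 5447.8/1.610 = 3383.73; growth vs 2016 (3514.35) = -3.72%.
2018: real = 6059.3/1.615 = 3751.89; growth vs 2017 (3383.73) = 10.88%.
2019: real = 6940.3/1.628 = 4263.08; growth vs 2018 (3751.89) = 13.62%.

2019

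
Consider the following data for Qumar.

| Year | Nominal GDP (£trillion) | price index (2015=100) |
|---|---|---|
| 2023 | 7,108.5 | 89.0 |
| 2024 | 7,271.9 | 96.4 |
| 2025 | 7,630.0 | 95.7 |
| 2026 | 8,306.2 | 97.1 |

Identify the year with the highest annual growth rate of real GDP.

2026

2024: real = 7271.9/0.964 = 7543.46; growth vs 2023 (7987.08) = -5.55%.
2025: real = 7630.0/0.957 = 7972.83; growth vs 2024 (7543.46) = 5.69%.
2026: real = 8306.2/0.971 = 8554.27; growth vs 2025 (7972.83) = 7.29%.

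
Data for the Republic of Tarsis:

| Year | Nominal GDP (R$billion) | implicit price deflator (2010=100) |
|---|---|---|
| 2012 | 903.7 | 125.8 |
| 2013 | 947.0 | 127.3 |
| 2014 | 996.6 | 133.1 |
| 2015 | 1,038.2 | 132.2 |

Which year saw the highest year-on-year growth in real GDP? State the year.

2015

2013: real = 947.0/1.273 = 743.91; growth vs 2012 (718.36) = 3.56%.
2014: real = 996.6/1.331 = 748.76; growth vs 2013 (743.91) = 0.65%.
2015: real = 1038.2/1.322 = 785.33; growth vs 2014 (748.76) = 4.88%.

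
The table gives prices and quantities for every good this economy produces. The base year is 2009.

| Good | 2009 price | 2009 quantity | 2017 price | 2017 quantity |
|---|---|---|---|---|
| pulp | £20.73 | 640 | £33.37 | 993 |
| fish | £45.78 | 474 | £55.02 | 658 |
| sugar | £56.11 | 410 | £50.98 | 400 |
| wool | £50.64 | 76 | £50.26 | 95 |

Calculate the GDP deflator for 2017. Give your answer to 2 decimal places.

Nominal GDP 2017 = 33.37·993 + 55.02·658 + 50.98·400 + 50.26·95 = 94506.27.
Real GDP 2017 (at 2009 prices) = 20.73·993 + 45.78·658 + 56.11·400 + 50.64·95 = 77962.93.
Deflator = Nominal/Real × 100 = 94506.27/77962.93 × 100 = 121.219.

121.22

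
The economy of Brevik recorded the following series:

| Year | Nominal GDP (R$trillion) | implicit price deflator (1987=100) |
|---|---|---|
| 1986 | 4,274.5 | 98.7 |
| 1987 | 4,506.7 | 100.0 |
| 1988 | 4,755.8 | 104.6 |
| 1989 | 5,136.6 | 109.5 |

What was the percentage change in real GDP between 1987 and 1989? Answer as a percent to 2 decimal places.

Real GDP 1987 = 4506.7/1.000 = 4506.70.
Real GDP 1989 = 5136.6/1.095 = 4690.96.
Change = 4690.96/4506.70 − 1 = 0.0409.

4.09%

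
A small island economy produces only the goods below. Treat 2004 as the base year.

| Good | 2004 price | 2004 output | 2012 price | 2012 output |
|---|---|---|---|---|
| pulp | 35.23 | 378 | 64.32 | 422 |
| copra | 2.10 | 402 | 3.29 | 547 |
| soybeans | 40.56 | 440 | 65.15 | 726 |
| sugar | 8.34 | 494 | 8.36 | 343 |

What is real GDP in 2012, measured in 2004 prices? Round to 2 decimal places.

Real GDP 2012 = Σ (p_2004 × q_2012) = 35.23·422 + 2.10·547 + 40.56·726 + 8.34·343 = 48322.94.

48322.94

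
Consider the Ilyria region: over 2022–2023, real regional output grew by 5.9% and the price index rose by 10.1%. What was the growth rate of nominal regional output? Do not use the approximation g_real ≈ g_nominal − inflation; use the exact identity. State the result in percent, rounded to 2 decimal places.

(1 + g_nom) = (1 + g_real)(1 + π) = 1.0590 × 1.1010 = 1.16596.

16.60%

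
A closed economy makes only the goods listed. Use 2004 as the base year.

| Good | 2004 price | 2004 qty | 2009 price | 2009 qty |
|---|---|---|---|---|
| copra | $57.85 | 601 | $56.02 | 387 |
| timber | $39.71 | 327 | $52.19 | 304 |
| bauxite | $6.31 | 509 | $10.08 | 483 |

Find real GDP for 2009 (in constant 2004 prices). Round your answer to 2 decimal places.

$37507.52

Real GDP 2009 = Σ (p_2004 × q_2009) = 57.85·387 + 39.71·304 + 6.31·483 = 37507.52.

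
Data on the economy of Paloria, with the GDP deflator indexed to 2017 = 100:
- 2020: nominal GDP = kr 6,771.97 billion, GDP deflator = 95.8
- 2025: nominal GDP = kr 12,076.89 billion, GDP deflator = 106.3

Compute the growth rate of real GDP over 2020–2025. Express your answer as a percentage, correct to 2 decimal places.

Deflate each year: 2020 → 6771.97/0.958 = 7068.86; 2025 → 12076.89/1.063 = 11361.14.
So real GDP changed by 11361.14/7068.86 − 1 = 0.6072, i.e. 60.72%.

60.72%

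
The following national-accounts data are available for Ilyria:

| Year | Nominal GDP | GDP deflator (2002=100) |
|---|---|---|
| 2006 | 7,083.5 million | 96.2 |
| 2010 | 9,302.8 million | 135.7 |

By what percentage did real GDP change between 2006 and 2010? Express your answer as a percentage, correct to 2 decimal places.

-6.90%

Deflate each year: 2006 → 7083.5/0.962 = 7363.31; 2010 → 9302.8/1.357 = 6855.42.
So real GDP changed by 6855.42/7363.31 − 1 = -0.0690, i.e. -6.90%.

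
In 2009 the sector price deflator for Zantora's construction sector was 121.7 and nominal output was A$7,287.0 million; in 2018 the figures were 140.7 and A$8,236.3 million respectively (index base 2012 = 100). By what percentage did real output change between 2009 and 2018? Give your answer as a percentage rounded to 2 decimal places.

Real output 2009 = 7287.0 / 1.217 = 5987.67.
Real output 2018 = 8236.3 / 1.407 = 5853.80.
Real growth = 5853.80 / 5987.67 − 1 = -0.0224.

-2.24%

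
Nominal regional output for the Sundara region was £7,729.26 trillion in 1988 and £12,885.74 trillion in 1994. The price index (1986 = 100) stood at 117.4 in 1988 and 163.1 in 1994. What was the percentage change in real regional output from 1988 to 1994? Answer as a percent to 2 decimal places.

Real regional output 1988 = 7729.26 / 1.174 = 6583.70.
Real regional output 1994 = 12885.74 / 1.631 = 7900.52.
Real growth = 7900.52 / 6583.70 − 1 = 0.2000.

20.00%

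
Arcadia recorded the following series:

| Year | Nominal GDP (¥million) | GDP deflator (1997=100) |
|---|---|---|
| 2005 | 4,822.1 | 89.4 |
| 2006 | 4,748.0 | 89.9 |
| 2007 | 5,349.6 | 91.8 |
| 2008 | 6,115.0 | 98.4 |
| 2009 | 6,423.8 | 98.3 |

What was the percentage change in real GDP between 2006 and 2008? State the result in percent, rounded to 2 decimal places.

17.67%

Real GDP 2006 = 4748.0/0.899 = 5281.42.
Real GDP 2008 = 6115.0/0.984 = 6214.43.
Change = 6214.43/5281.42 − 1 = 0.1767.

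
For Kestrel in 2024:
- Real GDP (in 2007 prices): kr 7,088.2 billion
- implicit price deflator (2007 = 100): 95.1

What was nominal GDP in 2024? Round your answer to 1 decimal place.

Nominal GDP = Real × (implicit price deflator/100) = 7088.2 × 0.951 = 6740.88.

kr 6,740.9 billion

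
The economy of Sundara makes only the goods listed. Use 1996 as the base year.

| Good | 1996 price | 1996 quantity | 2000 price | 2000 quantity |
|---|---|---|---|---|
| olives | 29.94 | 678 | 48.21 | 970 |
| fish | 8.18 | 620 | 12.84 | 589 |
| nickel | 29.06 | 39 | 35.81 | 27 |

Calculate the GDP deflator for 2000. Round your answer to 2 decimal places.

Nominal GDP 2000 = 48.21·970 + 12.84·589 + 35.81·27 = 55293.33.
Real GDP 2000 (at 1996 prices) = 29.94·970 + 8.18·589 + 29.06·27 = 34644.44.
Deflator = Nominal/Real × 100 = 55293.33/34644.44 × 100 = 159.602.

159.60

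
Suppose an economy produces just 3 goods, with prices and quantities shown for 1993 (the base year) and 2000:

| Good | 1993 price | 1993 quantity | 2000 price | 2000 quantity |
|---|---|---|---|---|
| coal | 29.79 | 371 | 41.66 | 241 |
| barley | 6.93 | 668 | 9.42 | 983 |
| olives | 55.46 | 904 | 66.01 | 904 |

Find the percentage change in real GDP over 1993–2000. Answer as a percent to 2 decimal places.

-2.57%

Real GDP 1993 = Nominal GDP 1993 = 29.79·371 + 6.93·668 + 55.46·904 = 65817.17.
Real GDP 2000 (at 1993 prices) = 29.79·241 + 6.93·983 + 55.46·904 = 64127.42.
Real growth = 64127.42/65817.17 − 1 = -0.0257.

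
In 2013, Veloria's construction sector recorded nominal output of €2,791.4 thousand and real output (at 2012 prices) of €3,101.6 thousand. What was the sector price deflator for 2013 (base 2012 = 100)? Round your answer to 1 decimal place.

90.0

sector price deflator = (Nominal / Real) × 100 = 2791.4 / 3101.6 × 100 = 90.00.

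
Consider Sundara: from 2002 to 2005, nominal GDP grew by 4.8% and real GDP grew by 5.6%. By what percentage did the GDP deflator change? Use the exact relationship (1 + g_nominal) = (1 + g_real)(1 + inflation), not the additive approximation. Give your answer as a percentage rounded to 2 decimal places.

(1 + g_nom) = (1 + g_real)(1 + π), so π = 1.0480 / 1.0560 − 1 = -0.00758.

-0.76%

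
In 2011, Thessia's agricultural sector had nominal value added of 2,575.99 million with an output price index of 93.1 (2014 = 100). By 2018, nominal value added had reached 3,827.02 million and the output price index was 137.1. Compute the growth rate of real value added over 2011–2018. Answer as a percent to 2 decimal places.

0.89%

Deflate each year: 2011 → 2575.99/0.931 = 2766.91; 2018 → 3827.02/1.371 = 2791.41.
So real value added changed by 2791.41/2766.91 − 1 = 0.0089, i.e. 0.89%.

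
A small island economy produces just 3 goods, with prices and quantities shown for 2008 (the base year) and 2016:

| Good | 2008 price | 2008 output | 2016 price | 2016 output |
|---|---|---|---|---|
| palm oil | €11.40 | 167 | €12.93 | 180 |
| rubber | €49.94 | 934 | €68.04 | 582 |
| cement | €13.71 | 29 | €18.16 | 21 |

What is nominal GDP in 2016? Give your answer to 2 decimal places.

€42308.04

Nominal GDP 2016 = Σ (p_2016 × q_2016) = 12.93·180 + 68.04·582 + 18.16·21 = 42308.04.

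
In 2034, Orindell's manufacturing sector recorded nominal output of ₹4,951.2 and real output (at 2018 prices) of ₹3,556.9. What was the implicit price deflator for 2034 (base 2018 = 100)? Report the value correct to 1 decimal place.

139.2

implicit price deflator = (Nominal / Real) × 100 = 4951.2 / 3556.9 × 100 = 139.20.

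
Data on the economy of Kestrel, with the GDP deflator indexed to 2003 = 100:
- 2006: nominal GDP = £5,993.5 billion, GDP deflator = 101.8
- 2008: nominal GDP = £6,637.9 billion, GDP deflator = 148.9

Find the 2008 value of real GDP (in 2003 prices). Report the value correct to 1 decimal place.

£4,458.0 billion

Real GDP = Nominal / (GDP deflator/100) = 6637.9 / 1.489 = 4457.96.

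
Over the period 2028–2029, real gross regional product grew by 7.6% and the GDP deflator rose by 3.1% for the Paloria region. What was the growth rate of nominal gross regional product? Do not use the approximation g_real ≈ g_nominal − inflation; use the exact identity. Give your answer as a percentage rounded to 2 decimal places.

10.94%

(1 + g_nom) = (1 + g_real)(1 + π) = 1.0760 × 1.0310 = 1.10936.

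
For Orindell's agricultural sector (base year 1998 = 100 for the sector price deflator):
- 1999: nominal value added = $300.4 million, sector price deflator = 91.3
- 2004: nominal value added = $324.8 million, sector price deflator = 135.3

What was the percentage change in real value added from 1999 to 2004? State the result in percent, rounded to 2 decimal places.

-27.04%

Real value added 1999 = 300.4 / 0.913 = 329.03.
Real value added 2004 = 324.8 / 1.353 = 240.06.
Real growth = 240.06 / 329.03 − 1 = -0.2704.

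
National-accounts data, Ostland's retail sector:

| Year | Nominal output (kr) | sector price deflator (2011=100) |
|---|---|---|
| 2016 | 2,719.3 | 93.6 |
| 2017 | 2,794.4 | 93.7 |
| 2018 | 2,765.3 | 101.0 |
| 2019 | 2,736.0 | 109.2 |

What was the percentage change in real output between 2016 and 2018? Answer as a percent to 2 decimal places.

-5.76%

Real output 2016 = 2719.3/0.936 = 2905.24.
Real output 2018 = 2765.3/1.010 = 2737.92.
Change = 2737.92/2905.24 − 1 = -0.0576.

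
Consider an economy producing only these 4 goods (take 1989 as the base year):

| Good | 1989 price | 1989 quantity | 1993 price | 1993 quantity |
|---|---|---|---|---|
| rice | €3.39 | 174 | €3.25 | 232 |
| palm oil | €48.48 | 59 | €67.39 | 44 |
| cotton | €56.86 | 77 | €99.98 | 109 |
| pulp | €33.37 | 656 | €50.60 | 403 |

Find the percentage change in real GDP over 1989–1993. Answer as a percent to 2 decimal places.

Real GDP 1989 = Nominal GDP 1989 = 3.39·174 + 48.48·59 + 56.86·77 + 33.37·656 = 29719.12.
Real GDP 1993 (at 1989 prices) = 3.39·232 + 48.48·44 + 56.86·109 + 33.37·403 = 22565.45.
Real growth = 22565.45/29719.12 − 1 = -0.2407.

-24.07%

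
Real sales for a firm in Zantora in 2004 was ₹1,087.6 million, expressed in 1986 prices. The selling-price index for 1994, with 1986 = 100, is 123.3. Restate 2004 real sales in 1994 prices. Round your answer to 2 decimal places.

Real sales in 1994 prices = Real sales in 1986 prices × (P_1994/P_1986) = 1087.6 × 1.233 = 1341.01.

₹1,341.01 million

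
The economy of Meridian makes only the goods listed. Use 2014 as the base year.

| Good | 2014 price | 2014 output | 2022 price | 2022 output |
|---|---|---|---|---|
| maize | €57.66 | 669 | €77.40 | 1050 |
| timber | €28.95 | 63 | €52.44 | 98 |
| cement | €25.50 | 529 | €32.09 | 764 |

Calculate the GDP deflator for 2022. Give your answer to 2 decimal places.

133.87

Nominal GDP 2022 = 77.40·1050 + 52.44·98 + 32.09·764 = 110925.88.
Real GDP 2022 (at 2014 prices) = 57.66·1050 + 28.95·98 + 25.50·764 = 82862.10.
Deflator = Nominal/Real × 100 = 110925.88/82862.10 × 100 = 133.868.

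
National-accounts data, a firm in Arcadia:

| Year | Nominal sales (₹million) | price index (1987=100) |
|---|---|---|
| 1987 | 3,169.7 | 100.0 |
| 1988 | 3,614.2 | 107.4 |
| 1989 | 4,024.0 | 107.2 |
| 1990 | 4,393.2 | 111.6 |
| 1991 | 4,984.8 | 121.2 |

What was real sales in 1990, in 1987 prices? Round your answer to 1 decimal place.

Real sales 1990 = 4393.2 / 1.116 = 3936.56.

₹3,936.6 million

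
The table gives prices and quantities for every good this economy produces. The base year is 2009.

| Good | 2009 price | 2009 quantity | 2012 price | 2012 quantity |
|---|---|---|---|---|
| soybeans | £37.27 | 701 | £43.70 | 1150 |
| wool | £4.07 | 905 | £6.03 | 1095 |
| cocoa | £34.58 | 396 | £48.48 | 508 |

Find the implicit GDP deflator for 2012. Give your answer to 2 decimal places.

125.59

Nominal GDP 2012 = 43.70·1150 + 6.03·1095 + 48.48·508 = 81485.69.
Real GDP 2012 (at 2009 prices) = 37.27·1150 + 4.07·1095 + 34.58·508 = 64883.79.
Deflator = Nominal/Real × 100 = 81485.69/64883.79 × 100 = 125.587.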